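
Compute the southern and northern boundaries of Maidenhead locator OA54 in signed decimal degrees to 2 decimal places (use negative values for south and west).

Field O=14, A=0: +14·20° lon, +0·10° lat → SW at lon 100°, lat -90°.
Square 5, 4: +5·2° lon, +4·1° lat → SW at lon 110°, lat -86°.
Cell spans 2° lon × 1° lat.
south -86.00, north -85.00.

-86.00, -85.00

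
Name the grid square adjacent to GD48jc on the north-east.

GD48kd

Longitude subsquare j = 9; +1 → 10 = k.
Latitude subsquare c = 2; +1 → 3 = d.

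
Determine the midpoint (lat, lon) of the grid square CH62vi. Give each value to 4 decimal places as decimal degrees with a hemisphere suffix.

17.6458° S, 126.2083° W

Field C=2, H=7: +2·20° lon, +7·10° lat → SW at lon -140°, lat -20°.
Square 6, 2: +6·2° lon, +2·1° lat → SW at lon -128°, lat -18°.
Subsquare v=21, i=8: +21·0.0833333° lon, +8·0.0416667° lat → SW at lon -126.25°, lat -17.6667°.
Cell spans 0.0833333° lon × 0.0416667° lat. Centre is SW corner plus half of each.
latitude 17.6458° S, longitude 126.2083° W.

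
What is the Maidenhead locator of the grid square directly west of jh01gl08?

JH01fl98

Longitude extended square 0; −1 → -1, wraps to 9, carry into subsquare.
Longitude subsquare g = 6; −1 → 5 = f.
The latitude characters are unchanged.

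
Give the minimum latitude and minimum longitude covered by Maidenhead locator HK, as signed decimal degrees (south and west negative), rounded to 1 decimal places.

10.0, -40.0

Field H=7, K=10: +7·20° lon, +10·10° lat → SW at lon -40°, lat 10°.
latitude 10.0, longitude -40.0.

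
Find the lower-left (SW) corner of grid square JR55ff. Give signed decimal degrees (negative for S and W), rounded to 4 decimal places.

85.2083, 10.4167

Field J=9, R=17: +9·20° lon, +17·10° lat → SW at lon 0°, lat 80°.
Square 5, 5: +5·2° lon, +5·1° lat → SW at lon 10°, lat 85°.
Subsquare f=5, f=5: +5·0.0833333° lon, +5·0.0416667° lat → SW at lon 10.4167°, lat 85.2083°.
latitude 85.2083, longitude 10.4167.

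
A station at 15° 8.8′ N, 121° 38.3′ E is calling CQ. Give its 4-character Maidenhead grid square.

Shift to the Maidenhead origin (180°W, 90°S): lon 301.64, lat 105.15.
Field: 301.64/20 → 15 → P, 105.15/10 → 10 → K; chars PK.
Square: 1.64/2 → 0, 5.15/1 → 5; chars 05.

PK05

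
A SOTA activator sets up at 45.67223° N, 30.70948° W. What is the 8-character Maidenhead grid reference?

Offset from 180°W / 90°S: lon 149.29052°, lat 135.67223°.
Field (20°×10°, letters A–R): lon ⌊149.29052/20⌋ = 7 → H; lat ⌊135.67223/10⌋ = 13 → N.
Square (2°×1°, digits 0–9): lon ⌊9.29052/2⌋ = 4; lat ⌊5.67223/1⌋ = 5.
Subsquare (5′×2.5′, letters a–x): lon ⌊1.29052/0.0833333⌋ = 15 → p; lat ⌊0.67223/0.0416667⌋ = 16 → q.
Extended square (30″×15″, digits 0–9): lon ⌊0.04052/0.00833333⌋ = 4; lat ⌊0.00556/0.00416667⌋ = 1.

HN45pq41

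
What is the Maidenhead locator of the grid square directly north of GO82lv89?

Latitude extended square 9; +1 → 10, wraps to 0, carry into subsquare.
Latitude subsquare v = 21; +1 → 22 = w.
The longitude characters are unchanged.

GO82lw80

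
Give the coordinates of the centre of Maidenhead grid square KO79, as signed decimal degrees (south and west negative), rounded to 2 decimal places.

59.50, 35.00

Field K=10, O=14: +10·20° lon, +14·10° lat → SW at lon 20°, lat 50°.
Square 7, 9: +7·2° lon, +9·1° lat → SW at lon 34°, lat 59°.
Cell spans 2° lon × 1° lat. Centre is SW corner plus half of each.
latitude 59.50, longitude 35.00.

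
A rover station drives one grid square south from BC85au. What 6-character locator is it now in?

BC85at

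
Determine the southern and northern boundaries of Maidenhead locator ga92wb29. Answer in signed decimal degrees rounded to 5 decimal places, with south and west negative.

-87.92083, -87.91667

Field G=6, A=0: +6·20° lon, +0·10° lat → SW at lon -60°, lat -90°.
Square 9, 2: +9·2° lon, +2·1° lat → SW at lon -42°, lat -88°.
Subsquare w=22, b=1: +22·0.0833333° lon, +1·0.0416667° lat → SW at lon -40.1667°, lat -87.9583°.
Extended square 2, 9: +2·0.00833333° lon, +9·0.00416667° lat → SW at lon -40.15°, lat -87.9208°.
Cell spans 0.00833333° lon × 0.00416667° lat.
south -87.92083, north -87.91667.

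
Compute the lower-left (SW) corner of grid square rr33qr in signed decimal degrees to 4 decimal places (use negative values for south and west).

Field R=17, R=17: +17·20° lon, +17·10° lat → SW at lon 160°, lat 80°.
Square 3, 3: +3·2° lon, +3·1° lat → SW at lon 166°, lat 83°.
Subsquare q=16, r=17: +16·0.0833333° lon, +17·0.0416667° lat → SW at lon 167.333°, lat 83.7083°.
latitude 83.7083, longitude 167.3333.

83.7083, 167.3333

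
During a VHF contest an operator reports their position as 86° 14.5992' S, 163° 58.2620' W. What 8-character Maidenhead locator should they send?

AA83as31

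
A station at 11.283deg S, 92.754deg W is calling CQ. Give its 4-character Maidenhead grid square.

EH38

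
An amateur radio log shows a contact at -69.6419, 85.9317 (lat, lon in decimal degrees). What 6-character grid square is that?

Add 180° to longitude and 90° to latitude: 265.9317, 20.3581.
Field: 265.9317/20 → 13 → N, 20.3581/10 → 2 → C; chars NC.
Square: 5.9317/2 → 2, 0.3581/1 → 0; chars 20.
Subsquare: 1.9317/0.0833333 → 23 → x, 0.3581/0.0416667 → 8 → i; chars xi.

NC20xi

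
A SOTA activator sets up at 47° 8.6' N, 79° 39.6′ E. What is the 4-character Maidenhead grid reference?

Offset from 180°W / 90°S: lon 259.66°, lat 137.14°.
Field: 259.66/20 → 12 → M, 137.14/10 → 13 → N; chars MN.
Square: 19.66/2 → 9, 7.14/1 → 7; chars 97.

MN97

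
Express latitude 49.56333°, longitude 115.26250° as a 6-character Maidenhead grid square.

ON79pn

Shift to the Maidenhead origin (180°W, 90°S): lon 295.2625, lat 139.5633.
Field: lon ⌊295.2625/20⌋ = 14 → O; lat ⌊139.5633/10⌋ = 13 → N.
Square: lon ⌊15.2625/2⌋ = 7; lat ⌊9.5633/1⌋ = 9.
Subsquare: lon ⌊1.2625/0.0833333⌋ = 15 → p; lat ⌊0.5633/0.0416667⌋ = 13 → n.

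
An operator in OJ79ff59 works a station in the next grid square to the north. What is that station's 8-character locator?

Latitude extended square 9; +1 → 10, wraps to 0, carry into subsquare.
Latitude subsquare f = 5; +1 → 6 = g.
The longitude characters are unchanged.

OJ79fg50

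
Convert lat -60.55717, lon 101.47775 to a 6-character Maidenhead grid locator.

OC09rk

Offset from 180°W / 90°S: lon 281.4778°, lat 29.4428°.
Field: 281.4778/20 → 14 → O, 29.4428/10 → 2 → C; chars OC.
Square: 1.4778/2 → 0, 9.4428/1 → 9; chars 09.
Subsquare: 1.4778/0.0833333 → 17 → r, 0.4428/0.0416667 → 10 → k; chars rk.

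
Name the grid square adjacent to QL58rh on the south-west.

Longitude subsquare r = 17; −1 → 16 = q.
Latitude subsquare h = 7; −1 → 6 = g.

QL58qg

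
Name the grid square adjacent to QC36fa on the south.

QC35fx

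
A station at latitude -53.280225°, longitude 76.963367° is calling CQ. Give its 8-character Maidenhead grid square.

MD86lr52

Shift to the Maidenhead origin (180°W, 90°S): lon 256.96337, lat 36.71977.
Field: lon ⌊256.96337/20⌋ = 12 → M; lat ⌊36.71977/10⌋ = 3 → D.
Square: lon ⌊16.96337/2⌋ = 8; lat ⌊6.71977/1⌋ = 6.
Subsquare: lon ⌊0.96337/0.0833333⌋ = 11 → l; lat ⌊0.71977/0.0416667⌋ = 17 → r.
Extended square: lon ⌊0.04670/0.00833333⌋ = 5; lat ⌊0.01144/0.00416667⌋ = 2.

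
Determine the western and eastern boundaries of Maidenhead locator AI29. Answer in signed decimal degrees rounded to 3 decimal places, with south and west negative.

-176.000, -174.000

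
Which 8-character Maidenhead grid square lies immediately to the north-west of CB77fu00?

CB77eu91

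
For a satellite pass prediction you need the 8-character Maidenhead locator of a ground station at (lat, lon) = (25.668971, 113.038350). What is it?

OL65mq40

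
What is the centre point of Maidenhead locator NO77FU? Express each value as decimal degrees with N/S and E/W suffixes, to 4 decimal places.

Field N=13, O=14: +13·20° lon, +14·10° lat → SW at lon 80°, lat 50°.
Square 7, 7: +7·2° lon, +7·1° lat → SW at lon 94°, lat 57°.
Subsquare f=5, u=20: +5·0.0833333° lon, +20·0.0416667° lat → SW at lon 94.4167°, lat 57.8333°.
Cell spans 0.0833333° lon × 0.0416667° lat. Centre is SW corner plus half of each.
latitude 57.8542° N, longitude 94.4583° E.

57.8542° N, 94.4583° E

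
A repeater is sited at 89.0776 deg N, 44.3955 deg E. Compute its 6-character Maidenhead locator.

LR29eb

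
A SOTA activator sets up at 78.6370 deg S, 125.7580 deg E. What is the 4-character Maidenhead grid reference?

Shift to the Maidenhead origin (180°W, 90°S): lon 305.76, lat 11.36.
Field: 305.76/20 → 15 → P, 11.36/10 → 1 → B; chars PB.
Square: 5.76/2 → 2, 1.36/1 → 1; chars 21.

PB21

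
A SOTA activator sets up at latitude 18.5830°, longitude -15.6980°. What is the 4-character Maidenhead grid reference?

IK28

Add 180° to longitude and 90° to latitude: 164.30, 108.58.
Field (20°×10°, letters A–R): 164.30/20 → 8 → I, 108.58/10 → 10 → K; chars IK.
Square (2°×1°, digits 0–9): 4.30/2 → 2, 8.58/1 → 8; chars 28.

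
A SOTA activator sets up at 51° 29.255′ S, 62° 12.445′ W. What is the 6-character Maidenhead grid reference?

Add 180° to longitude and 90° to latitude: 117.7926, 38.5124.
Field: 117.7926/20 → 5 → F, 38.5124/10 → 3 → D; chars FD.
Square: 17.7926/2 → 8, 8.5124/1 → 8; chars 88.
Subsquare: 1.7926/0.0833333 → 21 → v, 0.5124/0.0416667 → 12 → m; chars vm.

FD88vm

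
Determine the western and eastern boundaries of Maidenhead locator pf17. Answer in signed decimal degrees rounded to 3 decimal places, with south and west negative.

Field P=15, F=5: +15·20° lon, +5·10° lat → SW at lon 120°, lat -40°.
Square 1, 7: +1·2° lon, +7·1° lat → SW at lon 122°, lat -33°.
Cell spans 2° lon × 1° lat.
west 122.000, east 124.000.

122.000, 124.000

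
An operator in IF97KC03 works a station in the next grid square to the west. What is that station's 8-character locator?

Longitude extended square 0; −1 → -1, wraps to 9, carry into subsquare.
Longitude subsquare k = 10; −1 → 9 = j.
The latitude characters are unchanged.

IF97jc93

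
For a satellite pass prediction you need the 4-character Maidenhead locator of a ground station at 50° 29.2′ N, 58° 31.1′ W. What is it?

GO00

Offset from 180°W / 90°S: lon 121.48°, lat 140.49°.
Field: 121.48/20 → 6 → G, 140.49/10 → 14 → O; chars GO.
Square: 1.48/2 → 0, 0.49/1 → 0; chars 00.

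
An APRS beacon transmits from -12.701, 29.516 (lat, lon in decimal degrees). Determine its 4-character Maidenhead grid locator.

Offset from 180°W / 90°S: lon 209.52°, lat 77.30°.
Field: 209.52/20 → 10 → K, 77.30/10 → 7 → H; chars KH.
Square: 9.52/2 → 4, 7.30/1 → 7; chars 47.

KH47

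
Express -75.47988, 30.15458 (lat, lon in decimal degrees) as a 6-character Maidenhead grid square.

KB54bm

Shift to the Maidenhead origin (180°W, 90°S): lon 210.1546, lat 14.5201.
Field: 210.1546/20 → 10 → K, 14.5201/10 → 1 → B; chars KB.
Square: 10.1546/2 → 5, 4.5201/1 → 4; chars 54.
Subsquare: 0.1546/0.0833333 → 1 → b, 0.5201/0.0416667 → 12 → m; chars bm.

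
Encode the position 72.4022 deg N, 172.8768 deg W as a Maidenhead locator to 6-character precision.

AQ32nj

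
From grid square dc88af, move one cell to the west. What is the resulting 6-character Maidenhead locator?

Longitude subsquare a = 0; −1 → -1, wraps to 23 = x, carry into square.
Longitude square 8; −1 → 7.
The latitude characters are unchanged.

DC78xf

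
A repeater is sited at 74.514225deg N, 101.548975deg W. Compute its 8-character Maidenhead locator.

Offset from 180°W / 90°S: lon 78.45103°, lat 164.51423°.
Field: lon ⌊78.45103/20⌋ = 3 → D; lat ⌊164.51423/10⌋ = 16 → Q.
Square: lon ⌊18.45103/2⌋ = 9; lat ⌊4.51423/1⌋ = 4.
Subsquare: lon ⌊0.45103/0.0833333⌋ = 5 → f; lat ⌊0.51423/0.0416667⌋ = 12 → m.
Extended square: lon ⌊0.03436/0.00833333⌋ = 4; lat ⌊0.01423/0.00416667⌋ = 3.

DQ94fm43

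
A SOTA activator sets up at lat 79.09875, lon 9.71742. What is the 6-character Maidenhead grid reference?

Offset from 180°W / 90°S: lon 189.7174°, lat 169.0987°.
Field: 189.7174/20 → 9 → J, 169.0987/10 → 16 → Q; chars JQ.
Square: 9.7174/2 → 4, 9.0987/1 → 9; chars 49.
Subsquare: 1.7174/0.0833333 → 20 → u, 0.0987/0.0416667 → 2 → c; chars uc.

JQ49uc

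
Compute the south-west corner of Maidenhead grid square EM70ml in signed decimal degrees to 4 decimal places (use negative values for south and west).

30.4583, -85.0000

Field E=4, M=12: +4·20° lon, +12·10° lat → SW at lon -100°, lat 30°.
Square 7, 0: +7·2° lon, +0·1° lat → SW at lon -86°, lat 30°.
Subsquare m=12, l=11: +12·0.0833333° lon, +11·0.0416667° lat → SW at lon -85°, lat 30.4583°.
latitude 30.4583, longitude -85.0000.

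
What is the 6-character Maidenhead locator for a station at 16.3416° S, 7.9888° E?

JH33xp

Shift to the Maidenhead origin (180°W, 90°S): lon 187.9888, lat 73.6584.
Field: 187.9888/20 → 9 → J, 73.6584/10 → 7 → H; chars JH.
Square: 7.9888/2 → 3, 3.6584/1 → 3; chars 33.
Subsquare: 1.9888/0.0833333 → 23 → x, 0.6584/0.0416667 → 15 → p; chars xp.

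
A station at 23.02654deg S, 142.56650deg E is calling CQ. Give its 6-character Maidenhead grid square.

Add 180° to longitude and 90° to latitude: 322.5665, 66.9735.
Field: lon ⌊322.5665/20⌋ = 16 → Q; lat ⌊66.9735/10⌋ = 6 → G.
Square: lon ⌊2.5665/2⌋ = 1; lat ⌊6.9735/1⌋ = 6.
Subsquare: lon ⌊0.5665/0.0833333⌋ = 6 → g; lat ⌊0.9735/0.0416667⌋ = 23 → x.

QG16gx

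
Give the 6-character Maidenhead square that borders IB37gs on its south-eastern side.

IB37hr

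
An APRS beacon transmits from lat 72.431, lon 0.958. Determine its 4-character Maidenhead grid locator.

JQ02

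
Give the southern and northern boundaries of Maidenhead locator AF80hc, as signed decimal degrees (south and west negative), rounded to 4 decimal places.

-39.9167, -39.8750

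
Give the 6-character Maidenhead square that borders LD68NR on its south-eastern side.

LD68oq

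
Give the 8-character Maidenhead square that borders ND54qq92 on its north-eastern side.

ND54rq03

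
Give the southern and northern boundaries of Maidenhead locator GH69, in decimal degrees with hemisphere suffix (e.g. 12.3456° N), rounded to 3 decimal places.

11.000° S, 10.000° S

Field G=6, H=7: +6·20° lon, +7·10° lat → SW at lon -60°, lat -20°.
Square 6, 9: +6·2° lon, +9·1° lat → SW at lon -48°, lat -11°.
Cell spans 2° lon × 1° lat.
south 11.000° S, north 10.000° S.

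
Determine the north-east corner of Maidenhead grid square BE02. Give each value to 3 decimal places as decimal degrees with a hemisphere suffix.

Field B=1, E=4: +1·20° lon, +4·10° lat → SW at lon -160°, lat -50°.
Square 0, 2: +0·2° lon, +2·1° lat → SW at lon -160°, lat -48°.
Cell spans 2° lon × 1° lat. NE corner is SW corner plus one full cell.
latitude 47.000° S, longitude 158.000° W.

47.000° S, 158.000° W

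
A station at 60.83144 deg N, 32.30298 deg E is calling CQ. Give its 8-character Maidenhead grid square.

KP60dt69

Add 180° to longitude and 90° to latitude: 212.30298, 150.83144.
Field (20°×10°, letters A–R): 212.30298/20 → 10 → K, 150.83144/10 → 15 → P; chars KP.
Square (2°×1°, digits 0–9): 12.30298/2 → 6, 0.83144/1 → 0; chars 60.
Subsquare (5′×2.5′, letters a–x): 0.30298/0.0833333 → 3 → d, 0.83144/0.0416667 → 19 → t; chars dt.
Extended square (30″×15″, digits 0–9): 0.05298/0.00833333 → 6, 0.03977/0.00416667 → 9; chars 69.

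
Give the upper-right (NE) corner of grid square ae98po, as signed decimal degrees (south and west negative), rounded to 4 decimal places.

Field A=0, E=4: +0·20° lon, +4·10° lat → SW at lon -180°, lat -50°.
Square 9, 8: +9·2° lon, +8·1° lat → SW at lon -162°, lat -42°.
Subsquare p=15, o=14: +15·0.0833333° lon, +14·0.0416667° lat → SW at lon -160.75°, lat -41.4167°.
Cell spans 0.0833333° lon × 0.0416667° lat. NE corner is SW corner plus one full cell.
latitude -41.3750, longitude -160.6667.

-41.3750, -160.6667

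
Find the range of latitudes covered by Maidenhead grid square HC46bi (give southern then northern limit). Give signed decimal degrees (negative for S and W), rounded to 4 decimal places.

-63.6667, -63.6250

Field H=7, C=2: +7·20° lon, +2·10° lat → SW at lon -40°, lat -70°.
Square 4, 6: +4·2° lon, +6·1° lat → SW at lon -32°, lat -64°.
Subsquare b=1, i=8: +1·0.0833333° lon, +8·0.0416667° lat → SW at lon -31.9167°, lat -63.6667°.
Cell spans 0.0833333° lon × 0.0416667° lat.
south -63.6667, north -63.6250.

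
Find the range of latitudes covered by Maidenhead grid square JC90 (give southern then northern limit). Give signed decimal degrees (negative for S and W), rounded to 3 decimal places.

Field J=9, C=2: +9·20° lon, +2·10° lat → SW at lon 0°, lat -70°.
Square 9, 0: +9·2° lon, +0·1° lat → SW at lon 18°, lat -70°.
Cell spans 2° lon × 1° lat.
south -70.000, north -69.000.

-70.000, -69.000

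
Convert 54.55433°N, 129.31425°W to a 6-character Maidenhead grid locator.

CO54in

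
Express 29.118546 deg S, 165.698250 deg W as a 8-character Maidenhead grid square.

Offset from 180°W / 90°S: lon 14.30175°, lat 60.88145°.
Field (20°×10°, letters A–R): lon ⌊14.30175/20⌋ = 0 → A; lat ⌊60.88145/10⌋ = 6 → G.
Square (2°×1°, digits 0–9): lon ⌊14.30175/2⌋ = 7; lat ⌊0.88145/1⌋ = 0.
Subsquare (5′×2.5′, letters a–x): lon ⌊0.30175/0.0833333⌋ = 3 → d; lat ⌊0.88145/0.0416667⌋ = 21 → v.
Extended square (30″×15″, digits 0–9): lon ⌊0.05175/0.00833333⌋ = 6; lat ⌊0.00645/0.00416667⌋ = 1.

AG70dv61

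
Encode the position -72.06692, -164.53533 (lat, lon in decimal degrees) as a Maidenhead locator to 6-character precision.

AB77rw

Shift to the Maidenhead origin (180°W, 90°S): lon 15.4647, lat 17.9331.
Field (20°×10°, letters A–R): 15.4647/20 → 0 → A, 17.9331/10 → 1 → B; chars AB.
Square (2°×1°, digits 0–9): 15.4647/2 → 7, 7.9331/1 → 7; chars 77.
Subsquare (5′×2.5′, letters a–x): 1.4647/0.0833333 → 17 → r, 0.9331/0.0416667 → 22 → w; chars rw.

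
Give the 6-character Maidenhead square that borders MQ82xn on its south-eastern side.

MQ92am

Longitude subsquare x = 23; +1 → 24, wraps to 0 = a, carry into square.
Longitude square 8; +1 → 9.
Latitude subsquare n = 13; −1 → 12 = m.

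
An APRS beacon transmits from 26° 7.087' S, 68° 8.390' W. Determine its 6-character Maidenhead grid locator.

FG53wv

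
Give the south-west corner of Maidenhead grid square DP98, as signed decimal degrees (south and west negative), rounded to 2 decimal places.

Field D=3, P=15: +3·20° lon, +15·10° lat → SW at lon -120°, lat 60°.
Square 9, 8: +9·2° lon, +8·1° lat → SW at lon -102°, lat 68°.
latitude 68.00, longitude -102.00.

68.00, -102.00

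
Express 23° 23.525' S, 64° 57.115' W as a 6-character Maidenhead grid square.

FG76mo

Offset from 180°W / 90°S: lon 115.0481°, lat 66.6079°.
Field: lon ⌊115.0481/20⌋ = 5 → F; lat ⌊66.6079/10⌋ = 6 → G.
Square: lon ⌊15.0481/2⌋ = 7; lat ⌊6.6079/1⌋ = 6.
Subsquare: lon ⌊1.0481/0.0833333⌋ = 12 → m; lat ⌊0.6079/0.0416667⌋ = 14 → o.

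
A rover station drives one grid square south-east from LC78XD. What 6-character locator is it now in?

Longitude subsquare x = 23; +1 → 24, wraps to 0 = a, carry into square.
Longitude square 7; +1 → 8.
Latitude subsquare d = 3; −1 → 2 = c.

LC88ac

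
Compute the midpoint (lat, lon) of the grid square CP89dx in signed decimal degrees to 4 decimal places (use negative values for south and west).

69.9792, -123.7083

Field C=2, P=15: +2·20° lon, +15·10° lat → SW at lon -140°, lat 60°.
Square 8, 9: +8·2° lon, +9·1° lat → SW at lon -124°, lat 69°.
Subsquare d=3, x=23: +3·0.0833333° lon, +23·0.0416667° lat → SW at lon -123.75°, lat 69.9583°.
Cell spans 0.0833333° lon × 0.0416667° lat. Centre is SW corner plus half of each.
latitude 69.9792, longitude -123.7083.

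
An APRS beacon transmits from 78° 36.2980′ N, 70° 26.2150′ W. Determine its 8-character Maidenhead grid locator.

FQ48so75

Add 180° to longitude and 90° to latitude: 109.56308, 168.60497.
Field: lon ⌊109.56308/20⌋ = 5 → F; lat ⌊168.60497/10⌋ = 16 → Q.
Square: lon ⌊9.56308/2⌋ = 4; lat ⌊8.60497/1⌋ = 8.
Subsquare: lon ⌊1.56308/0.0833333⌋ = 18 → s; lat ⌊0.60497/0.0416667⌋ = 14 → o.
Extended square: lon ⌊0.06308/0.00833333⌋ = 7; lat ⌊0.02163/0.00416667⌋ = 5.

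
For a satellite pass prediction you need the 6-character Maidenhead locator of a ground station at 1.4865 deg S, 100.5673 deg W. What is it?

Offset from 180°W / 90°S: lon 79.4327°, lat 88.5135°.
Field: 79.4327/20 → 3 → D, 88.5135/10 → 8 → I; chars DI.
Square: 19.4327/2 → 9, 8.5135/1 → 8; chars 98.
Subsquare: 1.4327/0.0833333 → 17 → r, 0.5135/0.0416667 → 12 → m; chars rm.

DI98rm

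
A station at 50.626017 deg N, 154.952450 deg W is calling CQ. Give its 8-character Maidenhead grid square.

Shift to the Maidenhead origin (180°W, 90°S): lon 25.04755, lat 140.62602.
Field: 25.04755/20 → 1 → B, 140.62602/10 → 14 → O; chars BO.
Square: 5.04755/2 → 2, 0.62602/1 → 0; chars 20.
Subsquare: 1.04755/0.0833333 → 12 → m, 0.62602/0.0416667 → 15 → p; chars mp.
Extended square: 0.04755/0.00833333 → 5, 0.00102/0.00416667 → 0; chars 50.

BO20mp50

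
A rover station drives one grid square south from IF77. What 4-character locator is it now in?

Latitude square 7; −1 → 6.
The longitude characters are unchanged.

IF76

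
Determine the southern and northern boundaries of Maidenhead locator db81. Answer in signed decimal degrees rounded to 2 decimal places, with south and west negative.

-79.00, -78.00

Field D=3, B=1: +3·20° lon, +1·10° lat → SW at lon -120°, lat -80°.
Square 8, 1: +8·2° lon, +1·1° lat → SW at lon -104°, lat -79°.
Cell spans 2° lon × 1° lat.
south -79.00, north -78.00.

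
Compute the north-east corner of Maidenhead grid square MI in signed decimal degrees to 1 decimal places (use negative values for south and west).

Field M=12, I=8: +12·20° lon, +8·10° lat → SW at lon 60°, lat -10°.
Cell spans 20° lon × 10° lat. NE corner is SW corner plus one full cell.
latitude 0.0, longitude 80.0.

0.0, 80.0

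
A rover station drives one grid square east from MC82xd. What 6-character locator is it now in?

Longitude subsquare x = 23; +1 → 24, wraps to 0 = a, carry into square.
Longitude square 8; +1 → 9.
The latitude characters are unchanged.

MC92ad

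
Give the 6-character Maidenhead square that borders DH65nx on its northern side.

Latitude subsquare x = 23; +1 → 24, wraps to 0 = a, carry into square.
Latitude square 5; +1 → 6.
The longitude characters are unchanged.

DH66na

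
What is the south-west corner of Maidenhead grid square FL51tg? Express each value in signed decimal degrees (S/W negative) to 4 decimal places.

21.2500, -68.4167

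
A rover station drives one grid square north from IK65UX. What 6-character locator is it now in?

Latitude subsquare x = 23; +1 → 24, wraps to 0 = a, carry into square.
Latitude square 5; +1 → 6.
The longitude characters are unchanged.

IK66ua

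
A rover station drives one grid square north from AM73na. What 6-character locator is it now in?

Latitude subsquare a = 0; +1 → 1 = b.
The longitude characters are unchanged.

AM73nb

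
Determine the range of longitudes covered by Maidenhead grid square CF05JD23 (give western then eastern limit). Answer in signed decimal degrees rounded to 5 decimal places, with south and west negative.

Field C=2, F=5: +2·20° lon, +5·10° lat → SW at lon -140°, lat -40°.
Square 0, 5: +0·2° lon, +5·1° lat → SW at lon -140°, lat -35°.
Subsquare j=9, d=3: +9·0.0833333° lon, +3·0.0416667° lat → SW at lon -139.25°, lat -34.875°.
Extended square 2, 3: +2·0.00833333° lon, +3·0.00416667° lat → SW at lon -139.233°, lat -34.8625°.
Cell spans 0.00833333° lon × 0.00416667° lat.
west -139.23333, east -139.22500.

-139.23333, -139.22500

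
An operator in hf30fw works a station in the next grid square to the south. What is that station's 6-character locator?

Latitude subsquare w = 22; −1 → 21 = v.
The longitude characters are unchanged.

HF30fv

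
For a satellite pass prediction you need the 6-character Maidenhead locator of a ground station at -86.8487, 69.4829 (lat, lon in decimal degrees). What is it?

MA43rd

Offset from 180°W / 90°S: lon 249.4829°, lat 3.1513°.
Field: lon ⌊249.4829/20⌋ = 12 → M; lat ⌊3.1513/10⌋ = 0 → A.
Square: lon ⌊9.4829/2⌋ = 4; lat ⌊3.1513/1⌋ = 3.
Subsquare: lon ⌊1.4829/0.0833333⌋ = 17 → r; lat ⌊0.1513/0.0416667⌋ = 3 → d.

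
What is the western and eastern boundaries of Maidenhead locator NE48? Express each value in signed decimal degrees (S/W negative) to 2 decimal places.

88.00, 90.00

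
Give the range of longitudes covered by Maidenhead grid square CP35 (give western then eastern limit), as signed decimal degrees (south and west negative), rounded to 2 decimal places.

-134.00, -132.00

Field C=2, P=15: +2·20° lon, +15·10° lat → SW at lon -140°, lat 60°.
Square 3, 5: +3·2° lon, +5·1° lat → SW at lon -134°, lat 65°.
Cell spans 2° lon × 1° lat.
west -134.00, east -132.00.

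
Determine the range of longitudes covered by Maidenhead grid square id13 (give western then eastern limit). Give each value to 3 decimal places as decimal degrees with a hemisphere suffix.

Field I=8, D=3: +8·20° lon, +3·10° lat → SW at lon -20°, lat -60°.
Square 1, 3: +1·2° lon, +3·1° lat → SW at lon -18°, lat -57°.
Cell spans 2° lon × 1° lat.
west 18.000° W, east 16.000° W.

18.000° W, 16.000° W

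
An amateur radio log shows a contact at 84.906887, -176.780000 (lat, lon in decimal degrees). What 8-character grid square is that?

Shift to the Maidenhead origin (180°W, 90°S): lon 3.22000, lat 174.90689.
Field (20°×10°, letters A–R): lon ⌊3.22000/20⌋ = 0 → A; lat ⌊174.90689/10⌋ = 17 → R.
Square (2°×1°, digits 0–9): lon ⌊3.22000/2⌋ = 1; lat ⌊4.90689/1⌋ = 4.
Subsquare (5′×2.5′, letters a–x): lon ⌊1.22000/0.0833333⌋ = 14 → o; lat ⌊0.90689/0.0416667⌋ = 21 → v.
Extended square (30″×15″, digits 0–9): lon ⌊0.05333/0.00833333⌋ = 6; lat ⌊0.03189/0.00416667⌋ = 7.

AR14ov67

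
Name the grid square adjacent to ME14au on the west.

ME04xu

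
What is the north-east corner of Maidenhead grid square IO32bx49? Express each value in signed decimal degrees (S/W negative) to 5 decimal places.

Field I=8, O=14: +8·20° lon, +14·10° lat → SW at lon -20°, lat 50°.
Square 3, 2: +3·2° lon, +2·1° lat → SW at lon -14°, lat 52°.
Subsquare b=1, x=23: +1·0.0833333° lon, +23·0.0416667° lat → SW at lon -13.9167°, lat 52.9583°.
Extended square 4, 9: +4·0.00833333° lon, +9·0.00416667° lat → SW at lon -13.8833°, lat 52.9958°.
Cell spans 0.00833333° lon × 0.00416667° lat. NE corner is SW corner plus one full cell.
latitude 53.00000, longitude -13.87500.

53.00000, -13.87500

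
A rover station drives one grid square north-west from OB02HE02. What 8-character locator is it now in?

OB02ge93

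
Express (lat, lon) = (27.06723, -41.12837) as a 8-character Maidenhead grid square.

GL97kb46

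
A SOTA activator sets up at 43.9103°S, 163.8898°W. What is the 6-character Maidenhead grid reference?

Offset from 180°W / 90°S: lon 16.1102°, lat 46.0897°.
Field (20°×10°, letters A–R): lon ⌊16.1102/20⌋ = 0 → A; lat ⌊46.0897/10⌋ = 4 → E.
Square (2°×1°, digits 0–9): lon ⌊16.1102/2⌋ = 8; lat ⌊6.0897/1⌋ = 6.
Subsquare (5′×2.5′, letters a–x): lon ⌊0.1102/0.0833333⌋ = 1 → b; lat ⌊0.0897/0.0416667⌋ = 2 → c.

AE86bc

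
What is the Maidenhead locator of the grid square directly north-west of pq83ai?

Longitude subsquare a = 0; −1 → -1, wraps to 23 = x, carry into square.
Longitude square 8; −1 → 7.
Latitude subsquare i = 8; +1 → 9 = j.

PQ73xj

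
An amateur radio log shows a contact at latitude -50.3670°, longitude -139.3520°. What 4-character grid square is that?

CD09

Add 180° to longitude and 90° to latitude: 40.65, 39.63.
Field: lon ⌊40.65/20⌋ = 2 → C; lat ⌊39.63/10⌋ = 3 → D.
Square: lon ⌊0.65/2⌋ = 0; lat ⌊9.63/1⌋ = 9.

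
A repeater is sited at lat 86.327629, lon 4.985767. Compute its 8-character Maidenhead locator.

Shift to the Maidenhead origin (180°W, 90°S): lon 184.98577, lat 176.32763.
Field: lon ⌊184.98577/20⌋ = 9 → J; lat ⌊176.32763/10⌋ = 17 → R.
Square: lon ⌊4.98577/2⌋ = 2; lat ⌊6.32763/1⌋ = 6.
Subsquare: lon ⌊0.98577/0.0833333⌋ = 11 → l; lat ⌊0.32763/0.0416667⌋ = 7 → h.
Extended square: lon ⌊0.06910/0.00833333⌋ = 8; lat ⌊0.03596/0.00416667⌋ = 8.

JR26lh88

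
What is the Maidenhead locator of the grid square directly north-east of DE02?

DE13

Longitude square 0; +1 → 1.
Latitude square 2; +1 → 3.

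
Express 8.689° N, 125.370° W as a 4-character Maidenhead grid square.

CJ78

Offset from 180°W / 90°S: lon 54.63°, lat 98.69°.
Field: lon ⌊54.63/20⌋ = 2 → C; lat ⌊98.69/10⌋ = 9 → J.
Square: lon ⌊14.63/2⌋ = 7; lat ⌊8.69/1⌋ = 8.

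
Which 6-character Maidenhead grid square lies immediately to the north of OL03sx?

OL04sa

Latitude subsquare x = 23; +1 → 24, wraps to 0 = a, carry into square.
Latitude square 3; +1 → 4.
The longitude characters are unchanged.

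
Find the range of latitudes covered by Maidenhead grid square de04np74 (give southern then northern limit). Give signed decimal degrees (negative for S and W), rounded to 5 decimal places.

-45.35833, -45.35417

Field D=3, E=4: +3·20° lon, +4·10° lat → SW at lon -120°, lat -50°.
Square 0, 4: +0·2° lon, +4·1° lat → SW at lon -120°, lat -46°.
Subsquare n=13, p=15: +13·0.0833333° lon, +15·0.0416667° lat → SW at lon -118.917°, lat -45.375°.
Extended square 7, 4: +7·0.00833333° lon, +4·0.00416667° lat → SW at lon -118.858°, lat -45.3583°.
Cell spans 0.00833333° lon × 0.00416667° lat.
south -45.35833, north -45.35417.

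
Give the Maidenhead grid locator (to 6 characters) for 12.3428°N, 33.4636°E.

KK62ri

Offset from 180°W / 90°S: lon 213.4636°, lat 102.3428°.
Field: 213.4636/20 → 10 → K, 102.3428/10 → 10 → K; chars KK.
Square: 13.4636/2 → 6, 2.3428/1 → 2; chars 62.
Subsquare: 1.4636/0.0833333 → 17 → r, 0.3428/0.0416667 → 8 → i; chars ri.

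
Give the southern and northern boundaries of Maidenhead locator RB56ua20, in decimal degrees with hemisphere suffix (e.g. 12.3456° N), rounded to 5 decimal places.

74.00000° S, 73.99583° S

Field R=17, B=1: +17·20° lon, +1·10° lat → SW at lon 160°, lat -80°.
Square 5, 6: +5·2° lon, +6·1° lat → SW at lon 170°, lat -74°.
Subsquare u=20, a=0: +20·0.0833333° lon, +0·0.0416667° lat → SW at lon 171.667°, lat -74°.
Extended square 2, 0: +2·0.00833333° lon, +0·0.00416667° lat → SW at lon 171.683°, lat -74°.
Cell spans 0.00833333° lon × 0.00416667° lat.
south 74.00000° S, north 73.99583° S.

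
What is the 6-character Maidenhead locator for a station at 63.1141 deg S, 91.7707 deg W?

EC46cv

Shift to the Maidenhead origin (180°W, 90°S): lon 88.2293, lat 26.8859.
Field: lon ⌊88.2293/20⌋ = 4 → E; lat ⌊26.8859/10⌋ = 2 → C.
Square: lon ⌊8.2293/2⌋ = 4; lat ⌊6.8859/1⌋ = 6.
Subsquare: lon ⌊0.2293/0.0833333⌋ = 2 → c; lat ⌊0.8859/0.0416667⌋ = 21 → v.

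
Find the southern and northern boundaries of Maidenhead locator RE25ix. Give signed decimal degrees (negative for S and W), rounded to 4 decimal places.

Field R=17, E=4: +17·20° lon, +4·10° lat → SW at lon 160°, lat -50°.
Square 2, 5: +2·2° lon, +5·1° lat → SW at lon 164°, lat -45°.
Subsquare i=8, x=23: +8·0.0833333° lon, +23·0.0416667° lat → SW at lon 164.667°, lat -44.0417°.
Cell spans 0.0833333° lon × 0.0416667° lat.
south -44.0417, north -44.0000.

-44.0417, -44.0000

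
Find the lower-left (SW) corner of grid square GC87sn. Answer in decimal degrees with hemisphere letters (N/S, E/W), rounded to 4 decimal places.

Field G=6, C=2: +6·20° lon, +2·10° lat → SW at lon -60°, lat -70°.
Square 8, 7: +8·2° lon, +7·1° lat → SW at lon -44°, lat -63°.
Subsquare s=18, n=13: +18·0.0833333° lon, +13·0.0416667° lat → SW at lon -42.5°, lat -62.4583°.
latitude 62.4583° S, longitude 42.5000° W.

62.4583° S, 42.5000° W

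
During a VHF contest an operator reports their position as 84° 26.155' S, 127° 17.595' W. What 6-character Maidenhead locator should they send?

CA65in

Shift to the Maidenhead origin (180°W, 90°S): lon 52.7067, lat 5.5641.
Field (20°×10°, letters A–R): lon ⌊52.7067/20⌋ = 2 → C; lat ⌊5.5641/10⌋ = 0 → A.
Square (2°×1°, digits 0–9): lon ⌊12.7067/2⌋ = 6; lat ⌊5.5641/1⌋ = 5.
Subsquare (5′×2.5′, letters a–x): lon ⌊0.7067/0.0833333⌋ = 8 → i; lat ⌊0.5641/0.0416667⌋ = 13 → n.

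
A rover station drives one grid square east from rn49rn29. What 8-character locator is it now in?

Longitude extended square 2; +1 → 3.
The latitude characters are unchanged.

RN49rn39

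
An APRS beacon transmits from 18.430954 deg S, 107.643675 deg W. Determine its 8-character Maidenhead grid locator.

Shift to the Maidenhead origin (180°W, 90°S): lon 72.35632, lat 71.56905.
Field (20°×10°, letters A–R): lon ⌊72.35632/20⌋ = 3 → D; lat ⌊71.56905/10⌋ = 7 → H.
Square (2°×1°, digits 0–9): lon ⌊12.35632/2⌋ = 6; lat ⌊1.56905/1⌋ = 1.
Subsquare (5′×2.5′, letters a–x): lon ⌊0.35632/0.0833333⌋ = 4 → e; lat ⌊0.56905/0.0416667⌋ = 13 → n.
Extended square (30″×15″, digits 0–9): lon ⌊0.02299/0.00833333⌋ = 2; lat ⌊0.02738/0.00416667⌋ = 6.

DH61en26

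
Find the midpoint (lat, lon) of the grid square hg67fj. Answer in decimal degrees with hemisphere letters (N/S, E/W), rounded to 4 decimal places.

22.6042° S, 27.5417° W

Field H=7, G=6: +7·20° lon, +6·10° lat → SW at lon -40°, lat -30°.
Square 6, 7: +6·2° lon, +7·1° lat → SW at lon -28°, lat -23°.
Subsquare f=5, j=9: +5·0.0833333° lon, +9·0.0416667° lat → SW at lon -27.5833°, lat -22.625°.
Cell spans 0.0833333° lon × 0.0416667° lat. Centre is SW corner plus half of each.
latitude 22.6042° S, longitude 27.5417° W.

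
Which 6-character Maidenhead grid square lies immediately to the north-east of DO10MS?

Longitude subsquare m = 12; +1 → 13 = n.
Latitude subsquare s = 18; +1 → 19 = t.

DO10nt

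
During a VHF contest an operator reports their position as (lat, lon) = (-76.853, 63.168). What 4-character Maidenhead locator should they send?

MB13

Add 180° to longitude and 90° to latitude: 243.17, 13.15.
Field (20°×10°, letters A–R): lon ⌊243.17/20⌋ = 12 → M; lat ⌊13.15/10⌋ = 1 → B.
Square (2°×1°, digits 0–9): lon ⌊3.17/2⌋ = 1; lat ⌊3.15/1⌋ = 3.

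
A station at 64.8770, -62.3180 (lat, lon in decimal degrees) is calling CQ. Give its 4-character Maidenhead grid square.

Shift to the Maidenhead origin (180°W, 90°S): lon 117.68, lat 154.88.
Field: lon ⌊117.68/20⌋ = 5 → F; lat ⌊154.88/10⌋ = 15 → P.
Square: lon ⌊17.68/2⌋ = 8; lat ⌊4.88/1⌋ = 4.

FP84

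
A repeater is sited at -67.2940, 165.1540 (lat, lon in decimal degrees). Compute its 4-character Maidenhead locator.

Add 180° to longitude and 90° to latitude: 345.15, 22.71.
Field (20°×10°, letters A–R): lon ⌊345.15/20⌋ = 17 → R; lat ⌊22.71/10⌋ = 2 → C.
Square (2°×1°, digits 0–9): lon ⌊5.15/2⌋ = 2; lat ⌊2.71/1⌋ = 2.

RC22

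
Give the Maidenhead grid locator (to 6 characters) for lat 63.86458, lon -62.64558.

FP83qu

Add 180° to longitude and 90° to latitude: 117.3544, 153.8646.
Field: 117.3544/20 → 5 → F, 153.8646/10 → 15 → P; chars FP.
Square: 17.3544/2 → 8, 3.8646/1 → 3; chars 83.
Subsquare: 1.3544/0.0833333 → 16 → q, 0.8646/0.0416667 → 20 → u; chars qu.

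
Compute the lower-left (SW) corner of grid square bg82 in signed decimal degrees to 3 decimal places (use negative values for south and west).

Field B=1, G=6: +1·20° lon, +6·10° lat → SW at lon -160°, lat -30°.
Square 8, 2: +8·2° lon, +2·1° lat → SW at lon -144°, lat -28°.
latitude -28.000, longitude -144.000.

-28.000, -144.000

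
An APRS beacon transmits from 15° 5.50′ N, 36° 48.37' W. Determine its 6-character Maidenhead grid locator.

HK15oc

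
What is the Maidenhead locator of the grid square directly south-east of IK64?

Longitude square 6; +1 → 7.
Latitude square 4; −1 → 3.

IK73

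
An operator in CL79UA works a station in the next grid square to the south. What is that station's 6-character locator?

Latitude subsquare a = 0; −1 → -1, wraps to 23 = x, carry into square.
Latitude square 9; −1 → 8.
The longitude characters are unchanged.

CL78ux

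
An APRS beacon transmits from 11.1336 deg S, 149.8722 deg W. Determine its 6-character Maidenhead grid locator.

BH58bu

Add 180° to longitude and 90° to latitude: 30.1278, 78.8664.
Field: lon ⌊30.1278/20⌋ = 1 → B; lat ⌊78.8664/10⌋ = 7 → H.
Square: lon ⌊10.1278/2⌋ = 5; lat ⌊8.8664/1⌋ = 8.
Subsquare: lon ⌊0.1278/0.0833333⌋ = 1 → b; lat ⌊0.8664/0.0416667⌋ = 20 → u.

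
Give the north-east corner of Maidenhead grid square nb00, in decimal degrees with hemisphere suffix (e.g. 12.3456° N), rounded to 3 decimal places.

79.000° S, 82.000° E

Field N=13, B=1: +13·20° lon, +1·10° lat → SW at lon 80°, lat -80°.
Square 0, 0: +0·2° lon, +0·1° lat → SW at lon 80°, lat -80°.
Cell spans 2° lon × 1° lat. NE corner is SW corner plus one full cell.
latitude 79.000° S, longitude 82.000° E.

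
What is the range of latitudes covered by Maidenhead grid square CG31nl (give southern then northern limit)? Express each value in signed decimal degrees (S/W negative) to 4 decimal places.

-28.5417, -28.5000

Field C=2, G=6: +2·20° lon, +6·10° lat → SW at lon -140°, lat -30°.
Square 3, 1: +3·2° lon, +1·1° lat → SW at lon -134°, lat -29°.
Subsquare n=13, l=11: +13·0.0833333° lon, +11·0.0416667° lat → SW at lon -132.917°, lat -28.5417°.
Cell spans 0.0833333° lon × 0.0416667° lat.
south -28.5417, north -28.5000.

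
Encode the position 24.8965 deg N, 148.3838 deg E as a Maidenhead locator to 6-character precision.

QL44ev

Offset from 180°W / 90°S: lon 328.3838°, lat 114.8965°.
Field: 328.3838/20 → 16 → Q, 114.8965/10 → 11 → L; chars QL.
Square: 8.3838/2 → 4, 4.8965/1 → 4; chars 44.
Subsquare: 0.3838/0.0833333 → 4 → e, 0.8965/0.0416667 → 21 → v; chars ev.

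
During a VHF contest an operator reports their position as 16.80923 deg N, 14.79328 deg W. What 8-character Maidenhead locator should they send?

IK26ot44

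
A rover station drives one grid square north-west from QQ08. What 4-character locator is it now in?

PQ99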